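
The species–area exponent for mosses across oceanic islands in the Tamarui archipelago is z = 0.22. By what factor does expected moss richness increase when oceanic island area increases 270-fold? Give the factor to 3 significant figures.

S₂/S₁ = (A₂/A₁)^z = 270^0.22
ln(S₂/S₁) = 0.22 × ln 270 = 0.22 × 5.5984 = 1.2317
S₂/S₁ = e^1.2317 ≈ 3.427

3.43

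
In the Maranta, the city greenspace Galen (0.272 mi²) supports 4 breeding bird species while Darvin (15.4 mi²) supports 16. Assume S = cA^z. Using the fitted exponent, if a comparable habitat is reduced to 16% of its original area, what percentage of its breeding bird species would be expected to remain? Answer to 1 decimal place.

53.3%

z = ln(16/4) / ln(15.4/0.272) = 1.3863 / 4.0363 = 0.3435
S_new/S_old = (A_new/A_old)^z = 0.16^0.3435 = exp(0.3435 × -1.8326) = 0.5329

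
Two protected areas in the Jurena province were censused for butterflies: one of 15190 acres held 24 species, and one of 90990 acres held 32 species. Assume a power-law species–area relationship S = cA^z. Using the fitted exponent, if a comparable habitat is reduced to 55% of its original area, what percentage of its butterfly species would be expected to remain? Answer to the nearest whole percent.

91%

z = ln(32/24) / ln(90990/15190) = 0.2877 / 1.7901 = 0.1607
S_new/S_old = (A_new/A_old)^z = 0.55^0.1607 = exp(0.1607 × -0.5978) = 0.9084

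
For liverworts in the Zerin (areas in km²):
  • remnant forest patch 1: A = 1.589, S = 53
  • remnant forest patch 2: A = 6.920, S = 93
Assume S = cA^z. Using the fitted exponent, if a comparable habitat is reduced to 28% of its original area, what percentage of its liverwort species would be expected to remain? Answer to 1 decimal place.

61.5%

z = ln(93/53) / ln(6.92/1.589) = 0.5623 / 1.4713 = 0.3822
S_new/S_old = (A_new/A_old)^z = 0.28^0.3822 = exp(0.3822 × -1.2730) = 0.6148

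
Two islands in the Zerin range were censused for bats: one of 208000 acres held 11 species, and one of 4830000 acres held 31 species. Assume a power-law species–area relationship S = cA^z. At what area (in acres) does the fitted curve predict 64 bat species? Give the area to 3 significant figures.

z = ln(31/11) / ln(4830000/208000) = 1.0361 / 3.1451 = 0.3294
c = 11 / 208000^0.3294 = 11 / 56.49 = 0.1947
A = (64/0.1947)^(1/0.3294) ⇒ ln A = ln(328.7)/0.3294 = 17.5908
A = e^17.5908 ≈ 43609392 acres

43600000 acres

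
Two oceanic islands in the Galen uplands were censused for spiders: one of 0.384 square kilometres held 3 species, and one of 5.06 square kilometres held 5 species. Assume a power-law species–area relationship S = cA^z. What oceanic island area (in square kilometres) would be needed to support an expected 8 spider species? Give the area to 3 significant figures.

54.3 square kilometres

z = ln(5/3) / ln(5.06/0.384) = 0.5108 / 2.5785 = 0.1981
c = 3 / 0.384^0.1981 = 3 / 0.8273 = 3.626
A = (8/3.626)^(1/0.1981) ⇒ ln A = ln(2.206)/0.1981 = 3.9938
A = e^3.9938 ≈ 54.26 square kilometres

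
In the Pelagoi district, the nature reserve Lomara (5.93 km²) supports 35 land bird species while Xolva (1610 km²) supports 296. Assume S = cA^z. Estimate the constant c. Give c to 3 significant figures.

z = ln(S₂/S₁) / ln(A₂/A₁) = ln(296/35) / ln(1610/5.93) = 2.1350 / 5.6040 = 0.3810
c = S₁ / A₁^z = 35 / 5.93^0.3810 = 35 / 1.97 = 17.76

17.8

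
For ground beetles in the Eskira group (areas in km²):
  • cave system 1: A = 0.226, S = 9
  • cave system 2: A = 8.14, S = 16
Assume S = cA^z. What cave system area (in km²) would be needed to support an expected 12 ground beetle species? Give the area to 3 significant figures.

z = ln(16/9) / ln(8.14/0.226) = 0.5754 / 3.5840 = 0.1605
c = 9 / 0.226^0.1605 = 9 / 0.7876 = 11.43
A = (12/11.43)^(1/0.1605) ⇒ ln A = ln(1.05)/0.1605 = 0.3048
A = e^0.3048 ≈ 1.356 km²

1.36 km²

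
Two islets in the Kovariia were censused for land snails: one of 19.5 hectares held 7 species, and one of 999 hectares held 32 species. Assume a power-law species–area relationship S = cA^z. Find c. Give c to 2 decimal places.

2.22

z = ln(S₂/S₁) / ln(A₂/A₁) = ln(32/7) / ln(999/19.5) = 1.5198 / 3.9363 = 0.3861
c = S₁ / A₁^z = 7 / 19.5^0.3861 = 7 / 3.148 = 2.223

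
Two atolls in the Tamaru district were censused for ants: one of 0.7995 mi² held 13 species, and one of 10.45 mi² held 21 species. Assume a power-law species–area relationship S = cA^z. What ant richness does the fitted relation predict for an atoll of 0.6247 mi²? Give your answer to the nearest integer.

z = ln(21/13) / ln(10.45/0.7995) = 0.4796 / 2.5704 = 0.1866
c = 13 / 0.7995^0.1866 = 13 / 0.9591 = 13.55
S₃ = 13.55 × 0.6247^0.1866 = 13.55 × 0.916 ≈ 12.42

12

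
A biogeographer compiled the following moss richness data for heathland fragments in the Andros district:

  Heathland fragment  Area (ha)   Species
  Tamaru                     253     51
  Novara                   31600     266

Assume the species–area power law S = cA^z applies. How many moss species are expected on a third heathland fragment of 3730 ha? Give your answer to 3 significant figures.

128

z = ln(266/51) / ln(31600/253) = 1.6517 / 4.8275 = 0.3421
c = 51 / 253^0.3421 = 51 / 6.64 = 7.68
S₃ = 7.68 × 3730^0.3421 = 7.68 × 16.67 ≈ 128.1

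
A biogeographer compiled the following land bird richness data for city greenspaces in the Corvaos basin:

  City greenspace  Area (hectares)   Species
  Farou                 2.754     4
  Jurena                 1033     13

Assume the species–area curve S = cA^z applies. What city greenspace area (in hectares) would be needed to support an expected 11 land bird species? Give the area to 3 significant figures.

z = ln(13/4) / ln(1033/2.754) = 1.1787 / 5.9272 = 0.1989
c = 4 / 2.754^0.1989 = 4 / 1.223 = 3.27
A = (11/3.27)^(1/0.1989) ⇒ ln A = ln(3.364)/0.1989 = 6.1001
A = e^6.1001 ≈ 445.9 hectares

446 hectares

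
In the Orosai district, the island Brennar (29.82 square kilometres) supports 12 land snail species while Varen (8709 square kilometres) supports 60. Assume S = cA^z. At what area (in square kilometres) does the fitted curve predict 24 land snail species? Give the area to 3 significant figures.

z = ln(60/12) / ln(8709/29.82) = 1.6094 / 5.6769 = 0.2835
c = 12 / 29.82^0.2835 = 12 / 2.618 = 4.583
A = (24/4.583)^(1/0.2835) ⇒ ln A = ln(5.237)/0.2835 = 5.8401
A = e^5.8401 ≈ 343.8 square kilometres

344 square kilometres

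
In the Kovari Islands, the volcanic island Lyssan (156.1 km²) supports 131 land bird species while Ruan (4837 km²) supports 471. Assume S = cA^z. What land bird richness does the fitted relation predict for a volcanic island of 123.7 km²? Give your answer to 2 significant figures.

z = ln(471/131) / ln(4837/156.1) = 1.2797 / 3.4336 = 0.3727
c = 131 / 156.1^0.3727 = 131 / 6.568 = 19.94
S₃ = 19.94 × 123.7^0.3727 = 19.94 × 6.023 ≈ 120.1

120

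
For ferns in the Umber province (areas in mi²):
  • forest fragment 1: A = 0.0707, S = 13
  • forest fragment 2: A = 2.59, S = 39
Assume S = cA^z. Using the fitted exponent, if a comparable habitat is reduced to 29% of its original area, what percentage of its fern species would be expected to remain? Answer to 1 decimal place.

68.5%

z = ln(39/13) / ln(2.59/0.0707) = 1.0986 / 3.6010 = 0.3051
S_new/S_old = (A_new/A_old)^z = 0.29^0.3051 = exp(0.3051 × -1.2379) = 0.6855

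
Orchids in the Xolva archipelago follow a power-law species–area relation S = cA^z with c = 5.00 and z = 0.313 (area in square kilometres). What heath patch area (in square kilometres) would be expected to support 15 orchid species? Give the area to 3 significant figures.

15 = 5 × A^0.313  ⇒  A^0.313 = 15/5 = 3
ln A = ln(3) / 0.313 = 1.0986 / 0.313 = 3.5099
A = e^3.5099 ≈ 33.45 square kilometres

33.4 square kilometres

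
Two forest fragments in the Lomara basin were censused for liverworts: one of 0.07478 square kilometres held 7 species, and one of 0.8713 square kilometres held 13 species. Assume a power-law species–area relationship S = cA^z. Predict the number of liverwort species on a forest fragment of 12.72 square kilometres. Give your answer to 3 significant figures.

z = ln(13/7) / ln(0.8713/0.07478) = 0.6190 / 2.4554 = 0.2521
c = 7 / 0.07478^0.2521 = 7 / 0.5201 = 13.46
S₃ = 13.46 × 12.72^0.2521 = 13.46 × 1.899 ≈ 25.56

25.6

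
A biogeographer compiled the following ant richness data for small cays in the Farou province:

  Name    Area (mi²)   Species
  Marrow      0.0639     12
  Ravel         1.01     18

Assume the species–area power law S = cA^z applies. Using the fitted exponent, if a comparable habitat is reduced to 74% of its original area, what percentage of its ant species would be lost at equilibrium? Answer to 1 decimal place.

4.3%

z = ln(18/12) / ln(1.01/0.0639) = 0.4055 / 2.7604 = 0.1469
S_new/S_old = (A_new/A_old)^z = 0.74^0.1469 = exp(0.1469 × -0.3011) = 0.9567
Fraction lost = 1 − 0.9567 = 0.04326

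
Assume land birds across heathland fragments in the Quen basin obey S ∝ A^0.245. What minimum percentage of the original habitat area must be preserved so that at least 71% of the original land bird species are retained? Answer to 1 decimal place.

Need (A_new/A_old)^0.245 = 0.71, so A_new/A_old = 0.71^(1/0.245) = 0.71^4.082
ln(A_new/A_old) = ln 0.71 / 0.245 = -0.3425 / 0.245 = -1.3979
A_new/A_old = e^-1.3979 ≈ 0.2471

24.7%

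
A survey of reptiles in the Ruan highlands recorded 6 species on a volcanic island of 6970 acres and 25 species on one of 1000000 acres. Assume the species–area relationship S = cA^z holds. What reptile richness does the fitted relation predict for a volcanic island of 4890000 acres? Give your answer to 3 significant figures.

z = ln(25/6) / ln(1000000/6970) = 1.4271 / 4.9661 = 0.2874
c = 6 / 6970^0.2874 = 6 / 12.72 = 0.4718
S₃ = 0.4718 × 4890000^0.2874 = 0.4718 × 83.62 ≈ 39.45

39.4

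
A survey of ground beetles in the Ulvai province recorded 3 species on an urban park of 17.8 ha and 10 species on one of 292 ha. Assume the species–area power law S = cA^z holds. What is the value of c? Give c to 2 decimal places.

z = ln(S₂/S₁) / ln(A₂/A₁) = ln(10/3) / ln(292/17.8) = 1.2040 / 2.7976 = 0.4304
c = S₁ / A₁^z = 3 / 17.8^0.4304 = 3 / 3.453 = 0.8689

0.87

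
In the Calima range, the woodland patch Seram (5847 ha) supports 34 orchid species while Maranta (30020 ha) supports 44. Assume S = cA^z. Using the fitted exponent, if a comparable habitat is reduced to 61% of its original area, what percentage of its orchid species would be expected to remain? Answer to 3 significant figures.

z = ln(44/34) / ln(30020/5847) = 0.2578 / 1.6359 = 0.1576
S_new/S_old = (A_new/A_old)^z = 0.61^0.1576 = exp(0.1576 × -0.4943) = 0.9251

92.5%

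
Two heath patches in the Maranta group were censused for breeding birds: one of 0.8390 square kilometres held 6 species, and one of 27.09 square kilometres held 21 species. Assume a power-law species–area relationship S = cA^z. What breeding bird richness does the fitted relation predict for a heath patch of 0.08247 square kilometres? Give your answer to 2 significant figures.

z = ln(21/6) / ln(27.09/0.839) = 1.2528 / 3.4747 = 0.3605
c = 6 / 0.839^0.3605 = 6 / 0.9387 = 6.392
S₃ = 6.392 × 0.08247^0.3605 = 6.392 × 0.4067 ≈ 2.6

2.6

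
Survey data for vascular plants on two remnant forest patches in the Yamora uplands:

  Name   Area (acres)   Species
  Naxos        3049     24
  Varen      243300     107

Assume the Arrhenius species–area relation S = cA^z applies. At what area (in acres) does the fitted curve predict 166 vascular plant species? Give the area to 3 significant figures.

z = ln(107/24) / ln(243300/3049) = 1.4948 / 4.3795 = 0.3413
c = 24 / 3049^0.3413 = 24 / 15.46 = 1.552
A = (166/1.552)^(1/0.3413) ⇒ ln A = ln(106.9)/0.3413 = 13.6887
A = e^13.6887 ≈ 880922 acres

881000 acres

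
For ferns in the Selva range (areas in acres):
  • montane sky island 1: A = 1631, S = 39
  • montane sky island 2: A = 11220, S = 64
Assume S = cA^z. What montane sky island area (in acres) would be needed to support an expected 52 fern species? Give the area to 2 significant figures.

z = ln(64/39) / ln(11220/1631) = 0.4953 / 1.9285 = 0.2568
c = 39 / 1631^0.2568 = 39 / 6.685 = 5.834
A = (52/5.834)^(1/0.2568) ⇒ ln A = ln(8.913)/0.2568 = 8.5170
A = e^8.5170 ≈ 4999 acres

5000 acres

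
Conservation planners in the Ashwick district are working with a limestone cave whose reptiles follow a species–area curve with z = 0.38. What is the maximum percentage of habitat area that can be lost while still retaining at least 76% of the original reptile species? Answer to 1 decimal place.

51.4%

Need (A_new/A_old)^0.38 = 0.76, so A_new/A_old = 0.76^(1/0.38) = 0.76^2.632
ln(A_new/A_old) = ln 0.76 / 0.38 = -0.2744 / 0.38 = -0.7222
A_new/A_old = e^-0.7222 ≈ 0.4857
Fraction that can be lost = 1 − 0.4857 = 0.5143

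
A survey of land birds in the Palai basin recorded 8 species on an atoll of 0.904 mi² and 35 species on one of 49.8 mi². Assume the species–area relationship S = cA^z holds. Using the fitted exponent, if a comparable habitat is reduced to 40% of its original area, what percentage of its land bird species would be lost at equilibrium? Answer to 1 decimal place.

28.6%

z = ln(35/8) / ln(49.8/0.904) = 1.4759 / 4.0089 = 0.3682
S_new/S_old = (A_new/A_old)^z = 0.4^0.3682 = exp(0.3682 × -0.9163) = 0.7137
Fraction lost = 1 − 0.7137 = 0.2863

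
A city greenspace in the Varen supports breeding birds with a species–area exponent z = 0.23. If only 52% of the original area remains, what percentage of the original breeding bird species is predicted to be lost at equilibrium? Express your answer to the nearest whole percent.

S_new/S_old = (A_new/A_old)^z = 0.52^0.23
= exp(0.23 × ln 0.52) = exp(0.23 × -0.6539) = exp(-0.1504) ≈ 0.8604
Fraction lost = 1 − 0.8604 = 0.1396

14%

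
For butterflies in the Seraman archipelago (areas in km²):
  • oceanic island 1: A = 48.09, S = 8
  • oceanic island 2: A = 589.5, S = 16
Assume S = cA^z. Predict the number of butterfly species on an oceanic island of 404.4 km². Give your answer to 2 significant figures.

z = ln(16/8) / ln(589.5/48.09) = 0.6931 / 2.5062 = 0.2766
c = 8 / 48.09^0.2766 = 8 / 2.919 = 2.741
S₃ = 2.741 × 404.4^0.2766 = 2.741 × 5.26 ≈ 14.42

14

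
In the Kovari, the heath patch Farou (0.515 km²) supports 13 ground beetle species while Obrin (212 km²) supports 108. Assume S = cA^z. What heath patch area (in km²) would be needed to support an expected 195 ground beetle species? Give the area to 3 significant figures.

1140 km²

z = ln(108/13) / ln(212/0.515) = 2.1172 / 6.0202 = 0.3517
c = 13 / 0.515^0.3517 = 13 / 0.7919 = 16.42
A = (195/16.42)^(1/0.3517) ⇒ ln A = ln(11.88)/0.3517 = 7.0367
A = e^7.0367 ≈ 1138 km²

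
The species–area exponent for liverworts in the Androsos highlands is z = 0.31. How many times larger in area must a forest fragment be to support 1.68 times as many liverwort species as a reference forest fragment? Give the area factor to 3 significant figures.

5.33

(A₂/A₁)^0.31 = 1.68, so A₂/A₁ = 1.68^(1/0.31) = 1.68^3.226
ln(A₂/A₁) = ln 1.68 / 0.31 = 0.5188 / 0.31 = 1.6735
A₂/A₁ = e^1.6735 ≈ 5.331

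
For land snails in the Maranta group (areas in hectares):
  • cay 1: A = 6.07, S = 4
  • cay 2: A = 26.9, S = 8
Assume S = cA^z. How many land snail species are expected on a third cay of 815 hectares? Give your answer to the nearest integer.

z = ln(8/4) / ln(26.9/6.07) = 0.6931 / 1.4888 = 0.4656
c = 4 / 6.07^0.4656 = 4 / 2.315 = 1.728
S₃ = 1.728 × 815^0.4656 = 1.728 × 22.67 ≈ 39.16

39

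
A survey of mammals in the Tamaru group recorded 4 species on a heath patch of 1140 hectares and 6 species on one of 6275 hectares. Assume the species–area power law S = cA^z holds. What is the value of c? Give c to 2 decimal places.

0.75

z = ln(S₂/S₁) / ln(A₂/A₁) = ln(6/4) / ln(6275/1140) = 0.4055 / 1.7055 = 0.2377
c = S₁ / A₁^z = 4 / 1140^0.2377 = 4 / 5.33 = 0.7505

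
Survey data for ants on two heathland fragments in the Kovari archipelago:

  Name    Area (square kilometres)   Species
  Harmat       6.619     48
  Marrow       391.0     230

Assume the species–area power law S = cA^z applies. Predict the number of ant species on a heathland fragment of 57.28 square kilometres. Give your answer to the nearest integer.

z = ln(230/48) / ln(391/6.619) = 1.5669 / 4.0788 = 0.3842
c = 48 / 6.619^0.3842 = 48 / 2.067 = 23.22
S₃ = 23.22 × 57.28^0.3842 = 23.22 × 4.735 ≈ 110

110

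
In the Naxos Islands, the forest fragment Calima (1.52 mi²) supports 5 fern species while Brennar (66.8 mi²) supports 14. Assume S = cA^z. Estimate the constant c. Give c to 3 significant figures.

4.46

z = ln(S₂/S₁) / ln(A₂/A₁) = ln(14/5) / ln(66.8/1.52) = 1.0296 / 3.7830 = 0.2722
c = S₁ / A₁^z = 5 / 1.52^0.2722 = 5 / 1.121 = 4.461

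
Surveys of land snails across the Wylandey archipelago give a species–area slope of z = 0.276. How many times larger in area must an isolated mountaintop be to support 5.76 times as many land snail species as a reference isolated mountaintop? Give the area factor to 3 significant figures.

(A₂/A₁)^0.276 = 5.76, so A₂/A₁ = 5.76^(1/0.276) = 5.76^3.623
ln(A₂/A₁) = ln 5.76 / 0.276 = 1.7509 / 0.276 = 6.3440
A₂/A₁ = e^6.3440 ≈ 569.1

569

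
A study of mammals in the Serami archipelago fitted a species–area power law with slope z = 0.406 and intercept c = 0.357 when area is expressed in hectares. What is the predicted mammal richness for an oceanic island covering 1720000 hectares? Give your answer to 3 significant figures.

121

S = 0.357 × 1720000^0.406
ln S = ln 0.357 + 0.406 × ln 1720000 = -1.0300 + 0.406 × 14.3578 = 4.7993
S = e^4.7993 ≈ 121.4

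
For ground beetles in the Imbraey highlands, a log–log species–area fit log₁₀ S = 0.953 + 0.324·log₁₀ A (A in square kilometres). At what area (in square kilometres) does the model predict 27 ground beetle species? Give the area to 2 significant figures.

27 = 8.974 × A^0.324  ⇒  A^0.324 = 27/8.974 = 3.009
ln A = ln(3.009) / 0.324 = 1.1015 / 0.324 = 3.3996
A = e^3.3996 ≈ 29.95 square kilometres

30 square kilometres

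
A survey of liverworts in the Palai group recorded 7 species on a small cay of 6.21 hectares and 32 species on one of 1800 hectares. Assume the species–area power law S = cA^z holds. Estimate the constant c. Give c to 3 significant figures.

z = ln(S₂/S₁) / ln(A₂/A₁) = ln(32/7) / ln(1800/6.21) = 1.5198 / 5.6694 = 0.2681
c = S₁ / A₁^z = 7 / 6.21^0.2681 = 7 / 1.632 = 4.29

4.29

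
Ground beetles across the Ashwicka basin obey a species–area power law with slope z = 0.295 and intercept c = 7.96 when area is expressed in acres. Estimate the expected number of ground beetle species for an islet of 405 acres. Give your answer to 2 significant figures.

47

S = 7.96 × 405^0.295 = 7.96 × 5.878 ≈ 46.79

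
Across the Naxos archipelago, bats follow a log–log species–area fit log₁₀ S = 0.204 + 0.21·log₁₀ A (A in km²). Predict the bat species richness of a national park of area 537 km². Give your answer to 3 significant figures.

S = 1.6 × 537^0.21
ln S = ln 1.6 + 0.21 × ln 537 = 0.4697 + 0.21 × 6.2860 = 1.7898
S = e^1.7898 ≈ 5.988

5.99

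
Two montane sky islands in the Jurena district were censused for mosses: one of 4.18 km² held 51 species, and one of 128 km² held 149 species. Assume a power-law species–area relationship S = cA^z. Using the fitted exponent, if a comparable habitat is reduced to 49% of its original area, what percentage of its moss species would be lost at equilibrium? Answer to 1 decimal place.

20.0%

z = ln(149/51) / ln(128/4.18) = 1.0721 / 3.4217 = 0.3133
S_new/S_old = (A_new/A_old)^z = 0.49^0.3133 = exp(0.3133 × -0.7133) = 0.7997
Fraction lost = 1 − 0.7997 = 0.2003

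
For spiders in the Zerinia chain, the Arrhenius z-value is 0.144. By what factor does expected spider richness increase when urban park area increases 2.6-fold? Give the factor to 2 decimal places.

1.15

S₂/S₁ = (A₂/A₁)^z = 2.6^0.144
ln(S₂/S₁) = 0.144 × ln 2.6 = 0.144 × 0.9555 = 0.1376
S₂/S₁ = e^0.1376 ≈ 1.148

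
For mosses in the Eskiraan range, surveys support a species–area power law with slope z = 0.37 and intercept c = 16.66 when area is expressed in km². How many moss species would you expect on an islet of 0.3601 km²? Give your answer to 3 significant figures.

S = 16.66 × 0.3601^0.37
ln S = ln 16.66 + 0.37 × ln 0.3601 = 2.8130 + 0.37 × -1.0214 = 2.4351
S = e^2.4351 ≈ 11.42

11.4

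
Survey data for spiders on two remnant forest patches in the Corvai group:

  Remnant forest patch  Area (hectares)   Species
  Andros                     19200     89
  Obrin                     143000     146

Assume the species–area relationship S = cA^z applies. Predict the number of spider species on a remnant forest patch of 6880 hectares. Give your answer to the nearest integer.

69

z = ln(146/89) / ln(143000/19200) = 0.4950 / 2.0079 = 0.2465
c = 89 / 19200^0.2465 = 89 / 11.37 = 7.826
S₃ = 7.826 × 6880^0.2465 = 7.826 × 8.831 ≈ 69.11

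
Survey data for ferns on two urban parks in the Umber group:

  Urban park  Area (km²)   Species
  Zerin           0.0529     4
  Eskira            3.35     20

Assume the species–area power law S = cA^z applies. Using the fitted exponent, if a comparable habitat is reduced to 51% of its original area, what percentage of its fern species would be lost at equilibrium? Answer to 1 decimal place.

z = ln(20/4) / ln(3.35/0.0529) = 1.6094 / 4.1483 = 0.3880
S_new/S_old = (A_new/A_old)^z = 0.51^0.3880 = exp(0.3880 × -0.6733) = 0.7701
Fraction lost = 1 − 0.7701 = 0.2299

23.0%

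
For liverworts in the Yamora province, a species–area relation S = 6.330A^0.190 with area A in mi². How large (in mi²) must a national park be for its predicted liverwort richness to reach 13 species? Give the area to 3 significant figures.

13 = 6.33 × A^0.19  ⇒  A^0.19 = 13/6.33 = 2.054
ln A = ln(2.054) / 0.19 = 0.7196 / 0.19 = 3.7876
A = e^3.7876 ≈ 44.15 mi²

44.2 mi²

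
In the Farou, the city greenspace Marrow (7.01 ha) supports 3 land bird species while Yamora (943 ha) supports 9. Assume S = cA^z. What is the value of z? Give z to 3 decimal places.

0.224

Taking logs: ln S = ln c + z ln A, so z = (ln S₂ − ln S₁)/(ln A₂ − ln A₁).
z = ln(9/3) / ln(943/7.01) = ln(3) / ln(134.5) = 1.0986 / 4.9017 = 0.2241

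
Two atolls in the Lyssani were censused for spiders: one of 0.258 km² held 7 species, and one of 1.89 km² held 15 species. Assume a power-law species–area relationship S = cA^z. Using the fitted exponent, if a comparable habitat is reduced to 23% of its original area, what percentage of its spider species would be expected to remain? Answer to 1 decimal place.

z = ln(15/7) / ln(1.89/0.258) = 0.7621 / 1.9914 = 0.3827
S_new/S_old = (A_new/A_old)^z = 0.23^0.3827 = exp(0.3827 × -1.4697) = 0.5698

57.0%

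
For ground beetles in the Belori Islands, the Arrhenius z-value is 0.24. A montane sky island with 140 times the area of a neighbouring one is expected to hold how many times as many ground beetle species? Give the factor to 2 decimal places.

S₂/S₁ = (A₂/A₁)^z = 140^0.24
ln(S₂/S₁) = 0.24 × ln 140 = 0.24 × 4.9416 = 1.1860
S₂/S₁ = e^1.1860 ≈ 3.274

3.27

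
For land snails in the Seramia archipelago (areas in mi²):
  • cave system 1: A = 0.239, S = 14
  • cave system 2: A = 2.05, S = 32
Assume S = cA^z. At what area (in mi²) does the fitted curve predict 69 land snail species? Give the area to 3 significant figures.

z = ln(32/14) / ln(2.05/0.239) = 0.8267 / 2.1491 = 0.3847
c = 14 / 0.239^0.3847 = 14 / 0.5766 = 24.28
A = (69/24.28)^(1/0.3847) ⇒ ln A = ln(2.842)/0.3847 = 2.7154
A = e^2.7154 ≈ 15.11 mi²

15.1 mi²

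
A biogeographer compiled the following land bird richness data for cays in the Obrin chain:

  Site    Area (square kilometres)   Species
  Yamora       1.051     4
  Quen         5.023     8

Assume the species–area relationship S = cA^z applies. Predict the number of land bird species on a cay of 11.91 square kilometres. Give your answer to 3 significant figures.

z = ln(8/4) / ln(5.023/1.051) = 0.6931 / 1.5643 = 0.4431
c = 4 / 1.051^0.4431 = 4 / 1.022 = 3.913
S₃ = 3.913 × 11.91^0.4431 = 3.913 × 2.997 ≈ 11.73

11.7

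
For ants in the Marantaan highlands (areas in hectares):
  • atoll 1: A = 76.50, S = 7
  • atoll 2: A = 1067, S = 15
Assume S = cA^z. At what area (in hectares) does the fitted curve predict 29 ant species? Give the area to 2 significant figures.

z = ln(15/7) / ln(1067/76.5) = 0.7621 / 2.6353 = 0.2892
c = 7 / 76.5^0.2892 = 7 / 3.506 = 1.997
A = (29/1.997)^(1/0.2892) ⇒ ln A = ln(14.52)/0.2892 = 9.2521
A = e^9.2521 ≈ 10427 hectares

10000 hectares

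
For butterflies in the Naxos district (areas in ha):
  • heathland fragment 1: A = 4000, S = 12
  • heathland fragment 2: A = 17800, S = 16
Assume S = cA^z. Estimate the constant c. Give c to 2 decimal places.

2.43

z = ln(S₂/S₁) / ln(A₂/A₁) = ln(16/12) / ln(17800/4000) = 0.2877 / 1.4929 = 0.1927
c = S₁ / A₁^z = 12 / 4000^0.1927 = 12 / 4.944 = 2.427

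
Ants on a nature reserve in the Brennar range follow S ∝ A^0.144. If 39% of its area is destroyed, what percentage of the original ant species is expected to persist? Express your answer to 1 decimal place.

93.1%

S_new/S_old = (A_new/A_old)^z = 0.61^0.144
= exp(0.144 × ln 0.61) = exp(0.144 × -0.4943) = exp(-0.0712) ≈ 0.9313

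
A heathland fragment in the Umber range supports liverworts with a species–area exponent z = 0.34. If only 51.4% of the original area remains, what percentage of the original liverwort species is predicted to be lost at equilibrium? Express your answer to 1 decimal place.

20.3%

S_new/S_old = (A_new/A_old)^z = 0.514^0.34
= exp(0.34 × ln 0.514) = exp(0.34 × -0.6655) = exp(-0.2263) ≈ 0.7975
Fraction lost = 1 − 0.7975 = 0.2025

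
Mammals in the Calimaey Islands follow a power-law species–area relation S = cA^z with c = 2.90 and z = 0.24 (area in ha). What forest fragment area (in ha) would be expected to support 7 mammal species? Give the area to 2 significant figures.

39 ha

7 = 2.9 × A^0.24  ⇒  A^0.24 = 7/2.9 = 2.414
ln A = ln(2.414) / 0.24 = 0.8812 / 0.24 = 3.6717
A = e^3.6717 ≈ 39.32 ha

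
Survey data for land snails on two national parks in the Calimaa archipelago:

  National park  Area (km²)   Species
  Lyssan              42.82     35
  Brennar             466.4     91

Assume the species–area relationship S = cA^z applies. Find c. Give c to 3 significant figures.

7.78

z = ln(S₂/S₁) / ln(A₂/A₁) = ln(91/35) / ln(466.4/42.82) = 0.9555 / 2.3880 = 0.4001
c = S₁ / A₁^z = 35 / 42.82^0.4001 = 35 / 4.496 = 7.784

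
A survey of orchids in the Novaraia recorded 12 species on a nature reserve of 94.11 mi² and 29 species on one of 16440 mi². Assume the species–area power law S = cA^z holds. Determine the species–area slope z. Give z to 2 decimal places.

Taking logs: ln S = ln c + z ln A, so z = (ln S₂ − ln S₁)/(ln A₂ − ln A₁).
z = ln(29/12) / ln(16440/94.11) = ln(2.417) / ln(174.7) = 0.8824 / 5.1630 = 0.1709

0.17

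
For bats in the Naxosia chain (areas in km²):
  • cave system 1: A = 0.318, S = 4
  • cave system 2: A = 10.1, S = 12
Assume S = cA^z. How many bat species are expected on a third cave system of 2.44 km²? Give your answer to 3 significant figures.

7.64

z = ln(12/4) / ln(10.1/0.318) = 1.0986 / 3.4582 = 0.3177
c = 4 / 0.318^0.3177 = 4 / 0.6949 = 5.756
S₃ = 5.756 × 2.44^0.3177 = 5.756 × 1.328 ≈ 7.642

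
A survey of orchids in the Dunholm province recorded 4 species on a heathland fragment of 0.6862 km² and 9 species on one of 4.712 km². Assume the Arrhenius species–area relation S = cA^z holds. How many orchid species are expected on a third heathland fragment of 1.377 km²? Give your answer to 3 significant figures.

5.36

z = ln(9/4) / ln(4.712/0.6862) = 0.8109 / 1.9267 = 0.4209
c = 4 / 0.6862^0.4209 = 4 / 0.8534 = 4.687
S₃ = 4.687 × 1.377^0.4209 = 4.687 × 1.144 ≈ 5.363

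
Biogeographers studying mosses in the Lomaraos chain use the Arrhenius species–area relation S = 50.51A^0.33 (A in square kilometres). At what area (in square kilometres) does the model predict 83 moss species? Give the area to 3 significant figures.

83 = 50.51 × A^0.33  ⇒  A^0.33 = 83/50.51 = 1.643
ln A = ln(1.643) / 0.33 = 0.4967 / 0.33 = 1.5051
A = e^1.5051 ≈ 4.504 square kilometres

4.50 square kilometres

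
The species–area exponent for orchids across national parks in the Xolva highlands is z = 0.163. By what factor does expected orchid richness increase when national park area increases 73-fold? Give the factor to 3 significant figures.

S₂/S₁ = (A₂/A₁)^z = 73^0.163
ln(S₂/S₁) = 0.163 × ln 73 = 0.163 × 4.2905 = 0.6993
S₂/S₁ = e^0.6993 ≈ 2.012

2.01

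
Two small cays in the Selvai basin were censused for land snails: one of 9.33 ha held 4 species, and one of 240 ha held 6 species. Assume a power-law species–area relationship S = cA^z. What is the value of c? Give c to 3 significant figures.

z = ln(S₂/S₁) / ln(A₂/A₁) = ln(6/4) / ln(240/9.33) = 0.4055 / 3.2474 = 0.1249
c = S₁ / A₁^z = 4 / 9.33^0.1249 = 4 / 1.322 = 3.027

3.03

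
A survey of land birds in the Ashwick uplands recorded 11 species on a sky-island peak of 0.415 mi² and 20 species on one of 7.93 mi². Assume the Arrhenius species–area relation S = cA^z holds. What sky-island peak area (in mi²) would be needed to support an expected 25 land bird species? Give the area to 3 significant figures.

23.9 mi²

z = ln(20/11) / ln(7.93/0.415) = 0.5978 / 2.9501 = 0.2026
c = 11 / 0.415^0.2026 = 11 / 0.8368 = 13.15
A = (25/13.15)^(1/0.2026) ⇒ ln A = ln(1.902)/0.2026 = 3.1718
A = e^3.1718 ≈ 23.85 mi²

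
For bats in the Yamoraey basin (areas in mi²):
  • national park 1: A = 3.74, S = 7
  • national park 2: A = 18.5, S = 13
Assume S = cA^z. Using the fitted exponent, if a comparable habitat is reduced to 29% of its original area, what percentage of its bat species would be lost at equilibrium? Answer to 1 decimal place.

z = ln(13/7) / ln(18.5/3.74) = 0.6190 / 1.5987 = 0.3872
S_new/S_old = (A_new/A_old)^z = 0.29^0.3872 = exp(0.3872 × -1.2379) = 0.6192
Fraction lost = 1 − 0.6192 = 0.3808

38.1%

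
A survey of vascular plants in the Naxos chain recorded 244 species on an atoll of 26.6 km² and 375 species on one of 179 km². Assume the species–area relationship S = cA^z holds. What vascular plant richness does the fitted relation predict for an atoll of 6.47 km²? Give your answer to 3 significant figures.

z = ln(375/244) / ln(179/26.6) = 0.4298 / 1.9065 = 0.2254
c = 244 / 26.6^0.2254 = 244 / 2.095 = 116.5
S₃ = 116.5 × 6.47^0.2254 = 116.5 × 1.523 ≈ 177.4

177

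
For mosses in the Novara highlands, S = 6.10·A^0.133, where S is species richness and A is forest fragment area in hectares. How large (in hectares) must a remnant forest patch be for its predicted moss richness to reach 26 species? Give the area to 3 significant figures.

54200 hectares

26 = 6.1 × A^0.133  ⇒  A^0.133 = 26/6.1 = 4.262
ln A = ln(4.262) / 0.133 = 1.4498 / 0.133 = 10.9008
A = e^10.9008 ≈ 54220 hectares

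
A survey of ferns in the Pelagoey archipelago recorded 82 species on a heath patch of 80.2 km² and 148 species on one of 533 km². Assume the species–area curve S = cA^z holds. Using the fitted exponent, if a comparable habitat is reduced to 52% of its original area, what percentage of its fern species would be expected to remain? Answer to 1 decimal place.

81.6%

z = ln(148/82) / ln(533/80.2) = 0.5905 / 1.8940 = 0.3118
S_new/S_old = (A_new/A_old)^z = 0.52^0.3118 = exp(0.3118 × -0.6539) = 0.8156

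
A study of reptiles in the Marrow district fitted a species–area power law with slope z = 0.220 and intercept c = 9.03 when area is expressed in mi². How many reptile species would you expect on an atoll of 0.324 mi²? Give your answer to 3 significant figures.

S = 9.03 × 0.324^0.22
ln S = ln 9.03 + 0.22 × ln 0.324 = 2.2006 + 0.22 × -1.1270 = 1.9526
S = e^1.9526 ≈ 7.047

7.05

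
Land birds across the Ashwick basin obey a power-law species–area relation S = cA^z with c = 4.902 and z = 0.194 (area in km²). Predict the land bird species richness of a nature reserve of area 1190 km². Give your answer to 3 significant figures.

19.4

S = 4.902 × 1190^0.194 = 4.902 × 3.951 ≈ 19.37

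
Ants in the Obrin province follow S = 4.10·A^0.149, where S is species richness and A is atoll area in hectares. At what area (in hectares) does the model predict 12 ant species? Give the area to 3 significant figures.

12 = 4.1 × A^0.149  ⇒  A^0.149 = 12/4.1 = 2.927
ln A = ln(2.927) / 0.149 = 1.0739 / 0.149 = 7.2075
A = e^7.2075 ≈ 1350 hectares

1350 hectares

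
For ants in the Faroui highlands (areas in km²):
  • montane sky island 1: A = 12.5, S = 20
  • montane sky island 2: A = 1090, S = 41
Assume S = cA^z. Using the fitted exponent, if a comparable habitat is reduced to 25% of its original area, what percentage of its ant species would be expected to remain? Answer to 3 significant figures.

80.0%

z = ln(41/20) / ln(1090/12.5) = 0.7178 / 4.4682 = 0.1607
S_new/S_old = (A_new/A_old)^z = 0.25^0.1607 = exp(0.1607 × -1.3863) = 0.8003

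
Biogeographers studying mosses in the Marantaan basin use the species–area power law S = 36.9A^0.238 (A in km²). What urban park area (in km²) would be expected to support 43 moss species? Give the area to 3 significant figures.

1.90 km²

43 = 36.9 × A^0.238  ⇒  A^0.238 = 43/36.9 = 1.165
ln A = ln(1.165) / 0.238 = 0.1530 / 0.238 = 0.6428
A = e^0.6428 ≈ 1.902 km²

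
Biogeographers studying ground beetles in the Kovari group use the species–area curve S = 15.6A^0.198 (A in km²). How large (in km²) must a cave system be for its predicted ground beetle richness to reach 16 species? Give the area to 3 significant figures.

16 = 15.6 × A^0.198  ⇒  A^0.198 = 16/15.6 = 1.026
ln A = ln(1.026) / 0.198 = 0.0253 / 0.198 = 0.1279
A = e^0.1279 ≈ 1.136 km²

1.14 km²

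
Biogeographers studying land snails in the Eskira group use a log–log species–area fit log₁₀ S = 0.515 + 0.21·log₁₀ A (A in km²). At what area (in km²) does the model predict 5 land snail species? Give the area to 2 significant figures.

5 = 3.273 × A^0.21  ⇒  A^0.21 = 5/3.273 = 1.527
ln A = ln(1.527) / 0.21 = 0.4236 / 0.21 = 2.0172
A = e^2.0172 ≈ 7.517 km²

7.5 km²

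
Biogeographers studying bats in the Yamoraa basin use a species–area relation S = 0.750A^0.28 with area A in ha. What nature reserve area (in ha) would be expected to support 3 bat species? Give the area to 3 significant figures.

141 ha

3 = 0.75 × A^0.28  ⇒  A^0.28 = 3/0.75 = 4
ln A = ln(4) / 0.28 = 1.3863 / 0.28 = 4.9511
A = e^4.9511 ≈ 141.3 ha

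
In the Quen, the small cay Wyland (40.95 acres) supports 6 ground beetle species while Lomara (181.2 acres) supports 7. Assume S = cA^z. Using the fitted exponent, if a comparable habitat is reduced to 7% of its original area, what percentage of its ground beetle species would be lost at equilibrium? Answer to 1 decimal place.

24.1%

z = ln(7/6) / ln(181.2/40.95) = 0.1542 / 1.4872 = 0.1036
S_new/S_old = (A_new/A_old)^z = 0.07^0.1036 = exp(0.1036 × -2.6593) = 0.7591
Fraction lost = 1 − 0.7591 = 0.2409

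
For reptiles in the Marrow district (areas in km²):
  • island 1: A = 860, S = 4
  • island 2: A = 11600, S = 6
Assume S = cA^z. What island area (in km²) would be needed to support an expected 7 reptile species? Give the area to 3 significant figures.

z = ln(6/4) / ln(11600/860) = 0.4055 / 2.6018 = 0.1558
c = 4 / 860^0.1558 = 4 / 2.866 = 1.396
A = (7/1.396)^(1/0.1558) ⇒ ln A = ln(5.016)/0.1558 = 10.3479
A = e^10.3479 ≈ 31192 km²

31200 km²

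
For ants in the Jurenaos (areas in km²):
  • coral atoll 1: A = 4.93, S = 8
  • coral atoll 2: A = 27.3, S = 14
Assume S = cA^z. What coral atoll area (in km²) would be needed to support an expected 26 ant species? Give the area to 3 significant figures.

181 km²

z = ln(14/8) / ln(27.3/4.93) = 0.5596 / 1.7115 = 0.3270
c = 8 / 4.93^0.3270 = 8 / 1.685 = 4.748
A = (26/4.748)^(1/0.3270) ⇒ ln A = ln(5.475)/0.3270 = 5.2002
A = e^5.2002 ≈ 181.3 km²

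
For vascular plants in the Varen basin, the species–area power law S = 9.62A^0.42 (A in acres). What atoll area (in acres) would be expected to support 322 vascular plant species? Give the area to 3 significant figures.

4270 acres

322 = 9.62 × A^0.42  ⇒  A^0.42 = 322/9.62 = 33.47
ln A = ln(33.47) / 0.42 = 3.5107 / 0.42 = 8.3588
A = e^8.3588 ≈ 4268 acres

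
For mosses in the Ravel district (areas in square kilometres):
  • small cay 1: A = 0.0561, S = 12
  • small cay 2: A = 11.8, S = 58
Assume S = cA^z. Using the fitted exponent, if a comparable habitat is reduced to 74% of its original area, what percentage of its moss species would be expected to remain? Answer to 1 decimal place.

z = ln(58/12) / ln(11.8/0.0561) = 1.5755 / 5.3487 = 0.2946
S_new/S_old = (A_new/A_old)^z = 0.74^0.2946 = exp(0.2946 × -0.3011) = 0.9151

91.5%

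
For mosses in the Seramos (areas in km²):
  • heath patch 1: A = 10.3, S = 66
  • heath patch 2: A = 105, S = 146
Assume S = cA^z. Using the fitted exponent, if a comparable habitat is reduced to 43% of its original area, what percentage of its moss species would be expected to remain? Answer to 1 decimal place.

z = ln(146/66) / ln(105/10.3) = 0.7940 / 2.3218 = 0.3420
S_new/S_old = (A_new/A_old)^z = 0.43^0.3420 = exp(0.3420 × -0.8440) = 0.7493

74.9%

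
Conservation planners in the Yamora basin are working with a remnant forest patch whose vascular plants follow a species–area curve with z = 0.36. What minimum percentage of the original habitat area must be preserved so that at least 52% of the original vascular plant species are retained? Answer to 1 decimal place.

Need (A_new/A_old)^0.36 = 0.52, so A_new/A_old = 0.52^(1/0.36) = 0.52^2.778
ln(A_new/A_old) = ln 0.52 / 0.36 = -0.6539 / 0.36 = -1.8165
A_new/A_old = e^-1.8165 ≈ 0.1626

16.3%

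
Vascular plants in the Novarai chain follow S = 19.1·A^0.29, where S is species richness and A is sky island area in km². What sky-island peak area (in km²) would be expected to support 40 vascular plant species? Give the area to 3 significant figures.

40 = 19.1 × A^0.29  ⇒  A^0.29 = 40/19.1 = 2.094
ln A = ln(2.094) / 0.29 = 0.7392 / 0.29 = 2.5489
A = e^2.5489 ≈ 12.79 km²

12.8 km²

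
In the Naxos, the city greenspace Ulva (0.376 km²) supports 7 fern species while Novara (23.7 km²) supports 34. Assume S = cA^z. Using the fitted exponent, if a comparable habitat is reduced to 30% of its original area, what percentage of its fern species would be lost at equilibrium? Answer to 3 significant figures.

36.8%

z = ln(34/7) / ln(23.7/0.376) = 1.5805 / 4.1436 = 0.3814
S_new/S_old = (A_new/A_old)^z = 0.3^0.3814 = exp(0.3814 × -1.2040) = 0.6318
Fraction lost = 1 − 0.6318 = 0.3682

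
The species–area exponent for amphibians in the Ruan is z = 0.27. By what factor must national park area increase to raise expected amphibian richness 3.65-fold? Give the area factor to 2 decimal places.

120.94

(A₂/A₁)^0.27 = 3.65, so A₂/A₁ = 3.65^(1/0.27) = 3.65^3.704
ln(A₂/A₁) = ln 3.65 / 0.27 = 1.2947 / 0.27 = 4.7953
A₂/A₁ = e^4.7953 ≈ 120.9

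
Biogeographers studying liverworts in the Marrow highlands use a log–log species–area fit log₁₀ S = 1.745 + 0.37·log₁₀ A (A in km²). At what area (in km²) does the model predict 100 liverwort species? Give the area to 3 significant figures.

4.89 km²

100 = 55.59 × A^0.37  ⇒  A^0.37 = 100/55.59 = 1.799
ln A = ln(1.799) / 0.37 = 0.5872 / 0.37 = 1.5869
A = e^1.5869 ≈ 4.889 km²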